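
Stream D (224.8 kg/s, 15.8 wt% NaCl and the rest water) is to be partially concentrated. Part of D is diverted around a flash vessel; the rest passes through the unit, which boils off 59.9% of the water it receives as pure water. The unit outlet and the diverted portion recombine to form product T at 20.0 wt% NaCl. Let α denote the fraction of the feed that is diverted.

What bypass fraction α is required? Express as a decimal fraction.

0.584

All 224.8×0.158 = 35.518 kg/s of NaCl reaches T, so T = 35.518/0.200 = 177.59 kg/s and vapour = 47.208 kg/s.
The evaporator receives (1−α)·224.8 of feed at 0.842 water and removes 0.599 of that water:
0.599×0.842×(1−α)×224.8 = 47.208
(1−α) = 47.208/113.38 = 0.4164;  α = 0.5836.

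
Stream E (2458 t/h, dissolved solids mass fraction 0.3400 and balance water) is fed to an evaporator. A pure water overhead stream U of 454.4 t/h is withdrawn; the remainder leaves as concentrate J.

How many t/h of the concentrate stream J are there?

2004 t/h

Concentrate = 2458 − 454.4 = 2003.6 t/h.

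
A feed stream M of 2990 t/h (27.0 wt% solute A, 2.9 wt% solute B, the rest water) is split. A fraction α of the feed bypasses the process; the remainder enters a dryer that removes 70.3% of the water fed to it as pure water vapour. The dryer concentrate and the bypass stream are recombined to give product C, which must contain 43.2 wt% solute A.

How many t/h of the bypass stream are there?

All 2990×0.270 = 807.3 t/h of solute A reaches C, so C = 807.3/0.432 = 1868.8 t/h and vapour = 1121.2 t/h.
The evaporator receives (1−α)·2990 of feed at 0.701 water and removes 0.703 of that water:
0.703×0.701×(1−α)×2990 = 1121.2
(1−α) = 1121.2/1473.5 = 0.7610;  α = 0.2390.
Bypass flow = 0.2390×2990 = 714.75 t/h.

714.8 t/h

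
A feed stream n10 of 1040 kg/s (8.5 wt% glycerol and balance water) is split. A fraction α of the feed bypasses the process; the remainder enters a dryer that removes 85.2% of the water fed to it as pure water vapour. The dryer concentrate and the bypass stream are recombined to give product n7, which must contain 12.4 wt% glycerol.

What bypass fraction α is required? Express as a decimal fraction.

All 1040×0.085 = 88.4 kg/s of glycerol reaches n7, so n7 = 88.4/0.124 = 712.9 kg/s and vapour = 327.1 kg/s.
The evaporator receives (1−α)·1040 of feed at 0.915 water and removes 0.852 of that water:
0.852×0.915×(1−α)×1040 = 327.1
(1−α) = 327.1/810.76 = 0.4034;  α = 0.5966.

0.597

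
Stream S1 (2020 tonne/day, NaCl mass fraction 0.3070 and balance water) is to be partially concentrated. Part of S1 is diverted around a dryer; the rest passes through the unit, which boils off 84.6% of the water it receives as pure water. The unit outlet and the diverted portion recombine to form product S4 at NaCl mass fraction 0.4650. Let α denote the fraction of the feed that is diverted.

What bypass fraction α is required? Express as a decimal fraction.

All 2020×0.307 = 620.14 tonne/day of NaCl reaches S4, so S4 = 620.14/0.465 = 1333.6 tonne/day and vapour = 686.37 tonne/day.
The evaporator receives (1−α)·2020 of feed at 0.693 water and removes 0.846 of that water:
0.846×0.693×(1−α)×2020 = 686.37
(1−α) = 686.37/1184.3 = 0.5796;  α = 0.4204.

0.420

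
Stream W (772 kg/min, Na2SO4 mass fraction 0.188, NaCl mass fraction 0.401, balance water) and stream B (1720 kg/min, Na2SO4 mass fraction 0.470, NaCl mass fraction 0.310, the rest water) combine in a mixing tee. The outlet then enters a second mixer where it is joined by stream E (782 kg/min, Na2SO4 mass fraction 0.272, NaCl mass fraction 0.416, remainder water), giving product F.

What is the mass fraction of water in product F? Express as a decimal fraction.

Overall, product flow = 3274 kg/min.
water in = 772×0.411 + 1720×0.220 + 782×0.312 = 939.68 kg/min.
water fraction in F = 0.287.

0.287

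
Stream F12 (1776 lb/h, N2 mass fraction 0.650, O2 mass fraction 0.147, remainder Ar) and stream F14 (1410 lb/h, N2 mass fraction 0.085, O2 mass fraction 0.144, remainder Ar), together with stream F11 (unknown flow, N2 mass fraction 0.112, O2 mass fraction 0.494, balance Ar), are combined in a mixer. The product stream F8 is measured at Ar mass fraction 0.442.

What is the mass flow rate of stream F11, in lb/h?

821.4 lb/h

Let F11 be the unknown flow. Total out = 3186 + F11.
Ar balance: 1447.6 + 0.394·F11 = 0.442·(3186 + F11)
(0.394 − 0.442)·F11 = 0.442×3186 − 1447.6 = -39.426
F11 = -39.426 / -0.048 = 821.38 lb/h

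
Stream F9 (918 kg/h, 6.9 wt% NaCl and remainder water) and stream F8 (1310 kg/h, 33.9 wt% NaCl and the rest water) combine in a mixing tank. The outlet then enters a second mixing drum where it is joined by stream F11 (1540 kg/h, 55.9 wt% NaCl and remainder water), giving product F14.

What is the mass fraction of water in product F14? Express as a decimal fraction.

Overall, product flow = 3768 kg/h.
water in = 918×0.931 + 1310×0.661 + 1540×0.441 = 2399.7 kg/h.
water fraction in F14 = 0.637.

0.637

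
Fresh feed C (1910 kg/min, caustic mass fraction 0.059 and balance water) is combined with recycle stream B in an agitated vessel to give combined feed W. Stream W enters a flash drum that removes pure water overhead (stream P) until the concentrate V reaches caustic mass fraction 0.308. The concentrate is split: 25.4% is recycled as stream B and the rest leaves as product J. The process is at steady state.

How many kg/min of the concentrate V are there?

490.5 kg/min

Overall caustic balance (none leaves overhead): caustic in fresh feed = caustic in product, i.e. 1910×0.059 = (1−0.254)·V·0.308.
V = 112.69/(0.308×0.746) = 490.45 kg/min.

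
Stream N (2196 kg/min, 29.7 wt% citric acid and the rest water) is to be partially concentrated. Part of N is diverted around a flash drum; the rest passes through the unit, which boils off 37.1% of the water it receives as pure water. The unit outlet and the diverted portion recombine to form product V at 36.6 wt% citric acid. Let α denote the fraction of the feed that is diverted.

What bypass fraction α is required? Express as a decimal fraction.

All 2196×0.297 = 652.21 kg/min of citric acid reaches V, so V = 652.21/0.366 = 1782 kg/min and vapour = 414 kg/min.
The evaporator receives (1−α)·2196 of feed at 0.703 water and removes 0.371 of that water:
0.371×0.703×(1−α)×2196 = 414
(1−α) = 414/572.75 = 0.7228;  α = 0.2772.

0.277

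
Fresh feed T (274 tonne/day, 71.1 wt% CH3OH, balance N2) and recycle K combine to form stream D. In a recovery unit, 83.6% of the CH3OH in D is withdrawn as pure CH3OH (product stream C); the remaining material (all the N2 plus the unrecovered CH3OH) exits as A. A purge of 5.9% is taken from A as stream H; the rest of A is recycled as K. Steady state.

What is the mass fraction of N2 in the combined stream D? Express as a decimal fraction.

N2 enters only via T and leaves only via the purge: 274×0.289 = 0.059×(N2 in A), and the recovery unit passes all N2, so N2 in D = N2 in A = 1342.1 tonne/day.
CH3OH in D: m_A = 274×0.711 + (1−0.059)·(1−0.836)·m_A, so m_A = 194.81/0.8457 = 230.36 tonne/day.
D = 230.36 + 1342.1 = 1572.5 tonne/day.
N2 fraction in D = 1342.1/1572.5 = 0.854.

0.854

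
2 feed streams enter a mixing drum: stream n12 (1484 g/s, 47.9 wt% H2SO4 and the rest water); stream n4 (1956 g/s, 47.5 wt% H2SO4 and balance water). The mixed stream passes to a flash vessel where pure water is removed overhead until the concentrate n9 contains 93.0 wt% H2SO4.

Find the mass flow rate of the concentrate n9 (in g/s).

H2SO4 entering = 1484×0.479 + 1956×0.475 = 1639.9 g/s.
All H2SO4 reports to n9, so n9 = 1639.9/0.930 = 1763.4 g/s.

1763 g/s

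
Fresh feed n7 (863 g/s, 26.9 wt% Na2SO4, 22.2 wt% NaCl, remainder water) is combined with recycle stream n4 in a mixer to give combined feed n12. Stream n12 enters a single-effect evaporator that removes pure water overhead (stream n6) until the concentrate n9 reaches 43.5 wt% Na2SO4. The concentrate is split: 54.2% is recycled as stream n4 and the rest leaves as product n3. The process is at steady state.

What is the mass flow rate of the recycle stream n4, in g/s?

Overall Na2SO4 balance (none leaves overhead): Na2SO4 in fresh feed = Na2SO4 in product, i.e. 863×0.269 = (1−0.542)·n9·0.435.
n9 = 232.15/(0.435×0.458) = 1165.2 g/s.
Recycle n4 = 0.542×1165.2 = 631.55 g/s.

631.5 g/s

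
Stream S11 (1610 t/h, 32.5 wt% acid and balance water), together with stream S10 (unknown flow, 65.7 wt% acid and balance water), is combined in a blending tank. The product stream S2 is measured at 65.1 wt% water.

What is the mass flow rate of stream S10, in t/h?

Let S10 be the unknown flow. Total out = 1610 + S10.
water balance: 1086.8 + 0.343·S10 = 0.651·(1610 + S10)
(0.343 − 0.651)·S10 = 0.651×1610 − 1086.8 = -38.64
S10 = -38.64 / -0.308 = 125.45 t/h

125.5 t/h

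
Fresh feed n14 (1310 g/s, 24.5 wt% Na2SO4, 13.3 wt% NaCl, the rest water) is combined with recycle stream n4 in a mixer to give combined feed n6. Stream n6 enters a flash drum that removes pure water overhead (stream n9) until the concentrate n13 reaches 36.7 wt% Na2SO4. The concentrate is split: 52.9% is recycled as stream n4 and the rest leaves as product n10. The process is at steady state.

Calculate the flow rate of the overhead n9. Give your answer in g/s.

Overall Na2SO4 balance (none leaves overhead): Na2SO4 in fresh feed = Na2SO4 in product, i.e. 1310×0.245 = (1−0.529)·n13·0.367.
n13 = 320.95/(0.367×0.471) = 1856.7 g/s.
Recycle n4 = 0.529×1856.7 = 982.21 g/s.
Combined feed n6 = 1310 + 982.21 = 2292.2 g/s.
Overhead n9 = n6 − n13 = 2292.2 − 1856.7 = 435.48 g/s.

435.5 g/s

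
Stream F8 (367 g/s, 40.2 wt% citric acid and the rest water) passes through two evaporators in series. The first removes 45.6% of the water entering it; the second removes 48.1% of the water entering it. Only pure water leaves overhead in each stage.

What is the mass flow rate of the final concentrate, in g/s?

209.5 g/s

water in feed = 367×0.598 = 219.47 g/s.
After stage 1: water left = (1−0.456)×219.47 = 119.39; stream total = 266.92 g/s.
After stage 2: water left = (1−0.481)×119.39 = 61.963; final concentrate = 209.5 g/s.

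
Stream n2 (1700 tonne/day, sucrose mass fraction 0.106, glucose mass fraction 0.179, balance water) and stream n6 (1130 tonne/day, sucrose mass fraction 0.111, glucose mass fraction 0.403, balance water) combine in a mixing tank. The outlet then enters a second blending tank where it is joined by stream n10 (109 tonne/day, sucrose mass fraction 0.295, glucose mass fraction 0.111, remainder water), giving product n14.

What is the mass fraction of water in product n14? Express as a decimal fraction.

0.622

Overall, product flow = 2939 tonne/day.
water in = 1700×0.715 + 1130×0.486 + 109×0.594 = 1829.4 tonne/day.
water fraction in n14 = 0.622.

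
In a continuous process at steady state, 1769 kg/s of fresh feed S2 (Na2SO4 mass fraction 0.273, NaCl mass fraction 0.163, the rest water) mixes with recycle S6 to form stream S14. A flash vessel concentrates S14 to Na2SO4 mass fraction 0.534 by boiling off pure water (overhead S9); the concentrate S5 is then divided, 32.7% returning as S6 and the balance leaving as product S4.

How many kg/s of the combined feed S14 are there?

2208 kg/s

Overall Na2SO4 balance (none leaves overhead): Na2SO4 in fresh feed = Na2SO4 in product, i.e. 1769×0.273 = (1−0.327)·S5·0.534.
S5 = 482.94/(0.534×0.673) = 1343.8 kg/s.
Recycle S6 = 0.327×1343.8 = 439.42 kg/s.
Combined feed S14 = 1769 + 439.42 = 2208.4 kg/s.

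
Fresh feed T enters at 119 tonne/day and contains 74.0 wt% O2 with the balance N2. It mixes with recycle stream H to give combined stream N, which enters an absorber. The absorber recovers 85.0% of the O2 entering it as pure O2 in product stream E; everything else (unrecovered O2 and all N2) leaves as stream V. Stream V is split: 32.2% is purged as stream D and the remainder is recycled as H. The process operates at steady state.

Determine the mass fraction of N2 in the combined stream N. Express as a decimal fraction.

N2 enters only via T and leaves only via the purge: 119×0.260 = 0.322×(N2 in V), and the absorber passes all N2, so N2 in N = N2 in V = 96.087 tonne/day.
O2 in N: m_A = 119×0.740 + (1−0.322)·(1−0.850)·m_A, so m_A = 88.06/0.8983 = 98.03 tonne/day.
N = 98.03 + 96.087 = 194.12 tonne/day.
N2 fraction in N = 96.087/194.12 = 0.4950.

0.4950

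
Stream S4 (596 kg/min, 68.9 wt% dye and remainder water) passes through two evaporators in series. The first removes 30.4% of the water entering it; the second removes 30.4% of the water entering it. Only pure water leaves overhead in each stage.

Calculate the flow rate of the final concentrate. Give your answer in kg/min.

500.4 kg/min

water in feed = 596×0.311 = 185.36 kg/min.
After stage 1: water left = (1−0.304)×185.36 = 129.01; stream total = 539.65 kg/min.
After stage 2: water left = (1−0.304)×129.01 = 89.789; final concentrate = 500.43 kg/min.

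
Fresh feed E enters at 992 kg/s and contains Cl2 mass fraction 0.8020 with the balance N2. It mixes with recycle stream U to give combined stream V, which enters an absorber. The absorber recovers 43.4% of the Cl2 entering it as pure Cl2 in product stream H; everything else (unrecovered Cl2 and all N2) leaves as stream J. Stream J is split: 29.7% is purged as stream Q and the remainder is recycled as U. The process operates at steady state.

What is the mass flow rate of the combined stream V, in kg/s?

1983 kg/s

N2 enters only via E and leaves only via the purge: 992×0.198 = 0.297×(N2 in J), and the absorber passes all N2, so N2 in V = N2 in J = 661.33 kg/s.
Cl2 in V: m_A = 992×0.802 + (1−0.297)·(1−0.434)·m_A, so m_A = 795.58/0.6021 = 1321.3 kg/s.
V = 1321.3 + 661.33 = 1982.7 kg/s.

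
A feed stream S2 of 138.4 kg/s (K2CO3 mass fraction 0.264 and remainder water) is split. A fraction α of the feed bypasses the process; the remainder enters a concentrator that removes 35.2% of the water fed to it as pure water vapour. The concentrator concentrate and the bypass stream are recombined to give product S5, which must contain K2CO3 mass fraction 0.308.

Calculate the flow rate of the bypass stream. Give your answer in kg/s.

62.08 kg/s

All 138.4×0.264 = 36.538 kg/s of K2CO3 reaches S5, so S5 = 36.538/0.308 = 118.63 kg/s and vapour = 19.771 kg/s.
The evaporator receives (1−α)·138.4 of feed at 0.736 water and removes 0.352 of that water:
0.352×0.736×(1−α)×138.4 = 19.771
(1−α) = 19.771/35.856 = 0.5514;  α = 0.4486.
Bypass flow = 0.4486×138.4 = 62.084 kg/s.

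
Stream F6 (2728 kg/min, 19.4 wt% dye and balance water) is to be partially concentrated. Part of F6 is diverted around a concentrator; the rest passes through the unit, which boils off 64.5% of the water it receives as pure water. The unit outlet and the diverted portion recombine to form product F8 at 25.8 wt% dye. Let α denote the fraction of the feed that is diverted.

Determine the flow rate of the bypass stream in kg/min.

1426 kg/min

All 2728×0.194 = 529.23 kg/min of dye reaches F8, so F8 = 529.23/0.258 = 2051.3 kg/min and vapour = 676.71 kg/min.
The evaporator receives (1−α)·2728 of feed at 0.806 water and removes 0.645 of that water:
0.645×0.806×(1−α)×2728 = 676.71
(1−α) = 676.71/1418.2 = 0.4772;  α = 0.5228.
Bypass flow = 0.5228×2728 = 1426.3 kg/min.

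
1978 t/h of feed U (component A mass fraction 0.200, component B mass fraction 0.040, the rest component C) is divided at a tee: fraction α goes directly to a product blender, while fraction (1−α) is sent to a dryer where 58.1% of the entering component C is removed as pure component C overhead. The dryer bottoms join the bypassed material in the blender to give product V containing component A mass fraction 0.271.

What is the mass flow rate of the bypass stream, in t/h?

All 1978×0.200 = 395.6 t/h of component A reaches V, so V = 395.6/0.271 = 1459.8 t/h and vapour = 518.22 t/h.
The evaporator receives (1−α)·1978 of feed at 0.760 component C and removes 0.581 of that component C:
0.581×0.760×(1−α)×1978 = 518.22
(1−α) = 518.22/873.41 = 0.5933;  α = 0.4067.
Bypass flow = 0.4067×1978 = 804.39 t/h.

804.4 t/h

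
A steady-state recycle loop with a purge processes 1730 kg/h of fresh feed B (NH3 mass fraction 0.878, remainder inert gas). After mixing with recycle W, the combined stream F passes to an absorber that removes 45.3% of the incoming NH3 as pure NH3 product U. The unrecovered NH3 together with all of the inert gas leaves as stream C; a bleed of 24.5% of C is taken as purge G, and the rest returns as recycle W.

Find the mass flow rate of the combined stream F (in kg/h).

inert gas enters only via B and leaves only via the purge: 1730×0.122 = 0.245×(inert gas in C), and the absorber passes all inert gas, so inert gas in F = inert gas in C = 861.47 kg/h.
NH3 in F: m_A = 1730×0.878 + (1−0.245)·(1−0.453)·m_A, so m_A = 1518.9/0.5870 = 2587.6 kg/h.
F = 2587.6 + 861.47 = 3449 kg/h.

3449 kg/h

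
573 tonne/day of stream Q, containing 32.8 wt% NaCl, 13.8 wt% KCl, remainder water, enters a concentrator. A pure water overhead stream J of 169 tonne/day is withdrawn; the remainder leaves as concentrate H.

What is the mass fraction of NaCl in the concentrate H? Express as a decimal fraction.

0.465

NaCl is not removed: 573×0.328 = 187.94 tonne/day of NaCl enters H.
Concentrate = 573 − 169 = 404 tonne/day.
Mass fraction = 187.94/404 = 0.465.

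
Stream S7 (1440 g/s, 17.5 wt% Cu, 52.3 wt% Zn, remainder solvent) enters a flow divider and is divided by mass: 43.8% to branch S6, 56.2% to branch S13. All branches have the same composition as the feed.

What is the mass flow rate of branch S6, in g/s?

Branch S6 flow = 0.438×1440 = 630.72 g/s.

630.7 g/s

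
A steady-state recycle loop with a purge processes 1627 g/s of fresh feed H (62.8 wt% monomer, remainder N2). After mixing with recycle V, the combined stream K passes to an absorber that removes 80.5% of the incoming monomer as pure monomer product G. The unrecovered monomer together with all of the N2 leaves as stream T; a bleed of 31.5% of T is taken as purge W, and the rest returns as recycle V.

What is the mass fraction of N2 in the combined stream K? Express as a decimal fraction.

0.620

N2 enters only via H and leaves only via the purge: 1627×0.372 = 0.315×(N2 in T), and the absorber passes all N2, so N2 in K = N2 in T = 1921.4 g/s.
monomer in K: m_A = 1627×0.628 + (1−0.315)·(1−0.805)·m_A, so m_A = 1021.8/0.8664 = 1179.3 g/s.
K = 1179.3 + 1921.4 = 3100.7 g/s.
N2 fraction in K = 1921.4/3100.7 = 0.620.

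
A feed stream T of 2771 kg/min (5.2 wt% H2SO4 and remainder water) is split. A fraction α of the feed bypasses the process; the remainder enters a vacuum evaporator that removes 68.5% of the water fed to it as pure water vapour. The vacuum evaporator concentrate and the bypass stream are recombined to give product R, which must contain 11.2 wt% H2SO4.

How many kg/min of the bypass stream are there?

485 kg/min

All 2771×0.052 = 144.09 kg/min of H2SO4 reaches R, so R = 144.09/0.112 = 1286.5 kg/min and vapour = 1484.5 kg/min.
The evaporator receives (1−α)·2771 of feed at 0.948 water and removes 0.685 of that water:
0.685×0.948×(1−α)×2771 = 1484.5
(1−α) = 1484.5/1799.4 = 0.8250;  α = 0.1750.
Bypass flow = 0.1750×2771 = 485.03 kg/min.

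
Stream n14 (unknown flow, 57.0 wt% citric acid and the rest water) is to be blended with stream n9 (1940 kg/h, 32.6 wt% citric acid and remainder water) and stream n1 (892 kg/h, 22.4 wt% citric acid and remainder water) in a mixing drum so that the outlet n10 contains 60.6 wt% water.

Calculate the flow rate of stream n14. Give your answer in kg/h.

1611 kg/h

Let n14 be the unknown flow. Total out = 2832 + n14.
water balance: 1999.8 + 0.430·n14 = 0.606·(2832 + n14)
(0.430 − 0.606)·n14 = 0.606×2832 − 1999.8 = -283.56
n14 = -283.56 / -0.176 = 1611.1 kg/h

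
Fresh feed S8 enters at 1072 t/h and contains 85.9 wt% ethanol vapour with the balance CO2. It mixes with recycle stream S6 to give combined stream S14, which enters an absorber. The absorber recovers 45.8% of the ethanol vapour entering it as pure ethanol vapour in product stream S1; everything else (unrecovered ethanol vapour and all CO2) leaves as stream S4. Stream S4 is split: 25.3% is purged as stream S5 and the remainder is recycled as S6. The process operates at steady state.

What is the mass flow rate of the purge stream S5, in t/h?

363.3 t/h

CO2 enters only via S8 and leaves only via the purge: 1072×0.141 = 0.253×(CO2 in S4), and the absorber passes all CO2, so CO2 in S14 = CO2 in S4 = 597.44 t/h.
ethanol vapour in S14: m_A = 1072×0.859 + (1−0.253)·(1−0.458)·m_A, so m_A = 920.85/0.5951 = 1547.3 t/h.
S4 = (1−0.458)×1547.3 + 597.44 = 1436.1 t/h.
Purge S5 = 0.253×1436.1 = 363.33 t/h.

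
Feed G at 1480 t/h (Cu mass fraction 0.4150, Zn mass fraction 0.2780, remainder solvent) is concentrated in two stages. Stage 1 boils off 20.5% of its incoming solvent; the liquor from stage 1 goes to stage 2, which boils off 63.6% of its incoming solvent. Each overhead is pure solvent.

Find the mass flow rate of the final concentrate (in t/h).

solvent in feed = 1480×0.307 = 454.36 t/h.
After stage 1: solvent left = (1−0.205)×454.36 = 361.22; stream total = 1386.9 t/h.
After stage 2: solvent left = (1−0.636)×361.22 = 131.48; final concentrate = 1157.1 t/h.

1157 t/h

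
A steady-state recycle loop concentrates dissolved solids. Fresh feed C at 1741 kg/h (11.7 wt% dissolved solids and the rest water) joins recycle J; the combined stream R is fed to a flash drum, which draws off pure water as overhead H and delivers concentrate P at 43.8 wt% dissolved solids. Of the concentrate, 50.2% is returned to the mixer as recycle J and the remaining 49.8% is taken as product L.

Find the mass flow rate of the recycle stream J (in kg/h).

468.8 kg/h

Overall dissolved solids balance (none leaves overhead): dissolved solids in fresh feed = dissolved solids in product, i.e. 1741×0.117 = (1−0.502)·P·0.438.
P = 203.7/(0.438×0.498) = 933.86 kg/h.
Recycle J = 0.502×933.86 = 468.8 kg/h.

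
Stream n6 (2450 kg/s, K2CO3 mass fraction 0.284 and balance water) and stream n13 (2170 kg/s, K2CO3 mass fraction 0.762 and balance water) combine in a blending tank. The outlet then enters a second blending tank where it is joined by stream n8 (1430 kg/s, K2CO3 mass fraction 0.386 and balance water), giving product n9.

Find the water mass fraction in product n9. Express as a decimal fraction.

0.520

Overall, product flow = 6050 kg/s.
water in = 2450×0.716 + 2170×0.238 + 1430×0.614 = 3148.7 kg/s.
water fraction in n9 = 0.520.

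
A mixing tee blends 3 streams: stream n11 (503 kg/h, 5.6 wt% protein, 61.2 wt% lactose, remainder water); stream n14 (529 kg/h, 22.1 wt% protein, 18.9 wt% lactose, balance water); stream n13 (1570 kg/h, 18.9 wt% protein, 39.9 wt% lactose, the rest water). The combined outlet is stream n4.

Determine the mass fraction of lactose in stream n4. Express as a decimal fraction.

0.3975

Total flow out = 503 + 529 + 1570 = 2602 kg/h.
lactose in = 503×0.612 + 529×0.189 + 1570×0.399 = 1034.2 kg/h.
lactose mass fraction in n4 = 1034.2/2602 = 0.3975.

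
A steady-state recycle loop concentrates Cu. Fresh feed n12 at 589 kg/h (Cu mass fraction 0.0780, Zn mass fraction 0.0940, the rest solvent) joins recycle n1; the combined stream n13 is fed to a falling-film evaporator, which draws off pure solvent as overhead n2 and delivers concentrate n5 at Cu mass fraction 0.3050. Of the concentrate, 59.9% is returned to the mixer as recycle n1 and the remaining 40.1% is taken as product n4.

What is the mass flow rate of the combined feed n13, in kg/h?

Overall Cu balance (none leaves overhead): Cu in fresh feed = Cu in product, i.e. 589×0.078 = (1−0.599)·n5·0.305.
n5 = 45.942/(0.305×0.401) = 375.63 kg/h.
Recycle n1 = 0.599×375.63 = 225.01 kg/h.
Combined feed n13 = 589 + 225.01 = 814.01 kg/h.

814 kg/h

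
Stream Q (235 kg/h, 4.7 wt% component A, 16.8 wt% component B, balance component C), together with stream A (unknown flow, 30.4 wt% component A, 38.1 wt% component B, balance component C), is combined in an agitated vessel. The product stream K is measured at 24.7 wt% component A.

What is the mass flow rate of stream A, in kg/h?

Let A be the unknown flow. Total out = 235 + A.
component A balance: 11.045 + 0.304·A = 0.247·(235 + A)
(0.304 − 0.247)·A = 0.247×235 − 11.045 = 47
A = 47 / 0.057 = 824.56 kg/h

824.6 kg/h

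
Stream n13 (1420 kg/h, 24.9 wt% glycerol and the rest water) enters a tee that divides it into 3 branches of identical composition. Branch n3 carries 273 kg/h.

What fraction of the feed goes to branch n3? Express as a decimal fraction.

Fraction to n3 = 273/1420 = 0.1923.

0.192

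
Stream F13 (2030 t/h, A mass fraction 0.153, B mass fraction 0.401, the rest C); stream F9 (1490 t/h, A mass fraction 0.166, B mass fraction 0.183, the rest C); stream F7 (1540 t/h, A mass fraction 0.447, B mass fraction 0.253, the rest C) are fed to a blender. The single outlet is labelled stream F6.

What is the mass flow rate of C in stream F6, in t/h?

C out = C in = 2030×0.446 + 1490×0.651 + 1540×0.300 = 2337.4 t/h.

2337 t/h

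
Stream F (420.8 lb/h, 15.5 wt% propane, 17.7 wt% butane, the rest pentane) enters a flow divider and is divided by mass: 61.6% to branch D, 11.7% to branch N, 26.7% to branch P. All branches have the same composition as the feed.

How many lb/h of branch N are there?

49.23 lb/h

Branch N flow = 0.117×420.8 = 49.234 lb/h.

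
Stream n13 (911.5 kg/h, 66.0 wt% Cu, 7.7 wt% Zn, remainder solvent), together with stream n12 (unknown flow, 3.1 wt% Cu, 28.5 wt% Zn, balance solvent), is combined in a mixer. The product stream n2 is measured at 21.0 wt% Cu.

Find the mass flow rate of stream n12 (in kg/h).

2291 kg/h

Let n12 be the unknown flow. Total out = 911.5 + n12.
Cu balance: 601.59 + 0.031·n12 = 0.210·(911.5 + n12)
(0.031 − 0.210)·n12 = 0.210×911.5 − 601.59 = -410.18
n12 = -410.18 / -0.179 = 2291.5 kg/h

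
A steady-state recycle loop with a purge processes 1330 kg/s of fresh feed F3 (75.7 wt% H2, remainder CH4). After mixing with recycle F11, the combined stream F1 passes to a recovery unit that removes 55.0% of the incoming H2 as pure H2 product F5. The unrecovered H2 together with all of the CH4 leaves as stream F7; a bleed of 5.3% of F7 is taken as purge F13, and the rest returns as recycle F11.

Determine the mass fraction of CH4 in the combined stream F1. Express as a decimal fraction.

CH4 enters only via F3 and leaves only via the purge: 1330×0.243 = 0.053×(CH4 in F7), and the recovery unit passes all CH4, so CH4 in F1 = CH4 in F7 = 6097.9 kg/s.
H2 in F1: m_A = 1330×0.757 + (1−0.053)·(1−0.550)·m_A, so m_A = 1006.8/0.5739 = 1754.5 kg/s.
F1 = 1754.5 + 6097.9 = 7852.4 kg/s.
CH4 fraction in F1 = 6097.9/7852.4 = 0.7766.

0.7766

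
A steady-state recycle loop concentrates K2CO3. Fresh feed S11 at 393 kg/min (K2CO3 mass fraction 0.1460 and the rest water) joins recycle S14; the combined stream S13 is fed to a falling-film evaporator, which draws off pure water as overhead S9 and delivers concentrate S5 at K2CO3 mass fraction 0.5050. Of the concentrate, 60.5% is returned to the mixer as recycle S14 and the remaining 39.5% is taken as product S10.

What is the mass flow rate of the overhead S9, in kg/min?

Overall K2CO3 balance (none leaves overhead): K2CO3 in fresh feed = K2CO3 in product, i.e. 393×0.146 = (1−0.605)·S5·0.505.
S5 = 57.378/(0.505×0.395) = 287.65 kg/min.
Recycle S14 = 0.605×287.65 = 174.03 kg/min.
Combined feed S13 = 393 + 174.03 = 567.03 kg/min.
Overhead S9 = S13 − S5 = 567.03 − 287.65 = 279.38 kg/min.

279.4 kg/min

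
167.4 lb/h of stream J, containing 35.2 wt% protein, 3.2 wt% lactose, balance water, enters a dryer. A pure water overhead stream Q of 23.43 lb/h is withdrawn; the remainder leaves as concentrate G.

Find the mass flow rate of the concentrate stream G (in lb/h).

144 lb/h

Concentrate = 167.4 − 23.43 = 143.97 lb/h.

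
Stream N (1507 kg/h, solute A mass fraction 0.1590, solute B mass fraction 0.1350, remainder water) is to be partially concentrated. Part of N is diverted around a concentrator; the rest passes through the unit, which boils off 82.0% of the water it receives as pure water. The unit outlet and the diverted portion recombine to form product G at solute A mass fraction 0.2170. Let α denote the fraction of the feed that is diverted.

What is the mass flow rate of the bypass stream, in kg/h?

811.2 kg/h

All 1507×0.159 = 239.61 kg/h of solute A reaches G, so G = 239.61/0.217 = 1104.2 kg/h and vapour = 402.79 kg/h.
The evaporator receives (1−α)·1507 of feed at 0.706 water and removes 0.820 of that water:
0.820×0.706×(1−α)×1507 = 402.79
(1−α) = 402.79/872.43 = 0.4617;  α = 0.5383.
Bypass flow = 0.5383×1507 = 811.23 kg/h.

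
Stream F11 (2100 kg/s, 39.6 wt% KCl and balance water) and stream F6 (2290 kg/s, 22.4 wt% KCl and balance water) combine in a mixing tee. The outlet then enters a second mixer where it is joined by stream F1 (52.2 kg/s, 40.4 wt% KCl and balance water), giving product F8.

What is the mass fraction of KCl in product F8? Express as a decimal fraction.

0.3074

Overall, product flow = 4442.2 kg/s.
KCl in = 2100×0.396 + 2290×0.224 + 52.2×0.404 = 1365.6 kg/s.
KCl fraction in F8 = 0.3074.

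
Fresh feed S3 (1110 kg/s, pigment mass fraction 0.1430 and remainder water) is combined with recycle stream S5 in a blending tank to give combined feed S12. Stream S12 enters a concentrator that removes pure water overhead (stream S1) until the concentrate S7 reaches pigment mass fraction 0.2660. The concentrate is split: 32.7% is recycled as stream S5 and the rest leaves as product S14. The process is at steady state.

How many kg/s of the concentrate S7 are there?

Overall pigment balance (none leaves overhead): pigment in fresh feed = pigment in product, i.e. 1110×0.143 = (1−0.327)·S7·0.266.
S7 = 158.73/(0.266×0.673) = 886.67 kg/s.

886.7 kg/s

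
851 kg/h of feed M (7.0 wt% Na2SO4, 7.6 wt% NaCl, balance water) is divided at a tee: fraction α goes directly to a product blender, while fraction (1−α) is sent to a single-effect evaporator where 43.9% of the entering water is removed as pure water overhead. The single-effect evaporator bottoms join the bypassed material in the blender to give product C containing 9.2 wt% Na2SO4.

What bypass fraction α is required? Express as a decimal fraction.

All 851×0.070 = 59.57 kg/h of Na2SO4 reaches C, so C = 59.57/0.092 = 647.5 kg/h and vapour = 203.5 kg/h.
The evaporator receives (1−α)·851 of feed at 0.854 water and removes 0.439 of that water:
0.439×0.854×(1−α)×851 = 203.5
(1−α) = 203.5/319.05 = 0.6378;  α = 0.3622.

0.362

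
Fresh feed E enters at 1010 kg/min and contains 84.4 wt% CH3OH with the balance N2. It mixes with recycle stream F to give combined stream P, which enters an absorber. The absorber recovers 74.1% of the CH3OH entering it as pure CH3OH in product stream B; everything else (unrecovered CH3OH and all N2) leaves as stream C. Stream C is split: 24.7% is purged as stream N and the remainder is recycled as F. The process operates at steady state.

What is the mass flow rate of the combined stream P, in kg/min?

N2 enters only via E and leaves only via the purge: 1010×0.156 = 0.247×(N2 in C), and the absorber passes all N2, so N2 in P = N2 in C = 637.89 kg/min.
CH3OH in P: m_A = 1010×0.844 + (1−0.247)·(1−0.741)·m_A, so m_A = 852.44/0.8050 = 1059 kg/min.
P = 1059 + 637.89 = 1696.9 kg/min.

1697 kg/min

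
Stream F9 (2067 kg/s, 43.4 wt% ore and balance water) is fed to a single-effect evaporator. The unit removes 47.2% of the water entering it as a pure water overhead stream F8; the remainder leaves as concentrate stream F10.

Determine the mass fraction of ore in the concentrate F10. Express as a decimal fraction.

0.592

ore is not removed: 2067×0.434 = 897.08 kg/s of ore enters F10.
water entering = 2067×0.566 = 1169.9 kg/s; overhead removed = 0.472×1169.9 = 552.2 kg/s.
Concentrate = 2067 − 552.2 = 1514.8 kg/s.
Mass fraction = 897.08/1514.8 = 0.592.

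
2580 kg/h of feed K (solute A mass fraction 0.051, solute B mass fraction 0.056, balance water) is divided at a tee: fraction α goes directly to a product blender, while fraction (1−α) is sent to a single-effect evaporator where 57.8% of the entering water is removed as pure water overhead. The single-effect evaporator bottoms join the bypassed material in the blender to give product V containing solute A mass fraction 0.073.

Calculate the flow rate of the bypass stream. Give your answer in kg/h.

All 2580×0.051 = 131.58 kg/h of solute A reaches V, so V = 131.58/0.073 = 1802.5 kg/h and vapour = 777.53 kg/h.
The evaporator receives (1−α)·2580 of feed at 0.893 water and removes 0.578 of that water:
0.578×0.893×(1−α)×2580 = 777.53
(1−α) = 777.53/1331.7 = 0.5839;  α = 0.4161.
Bypass flow = 0.4161×2580 = 1073.6 kg/h.

1074 kg/h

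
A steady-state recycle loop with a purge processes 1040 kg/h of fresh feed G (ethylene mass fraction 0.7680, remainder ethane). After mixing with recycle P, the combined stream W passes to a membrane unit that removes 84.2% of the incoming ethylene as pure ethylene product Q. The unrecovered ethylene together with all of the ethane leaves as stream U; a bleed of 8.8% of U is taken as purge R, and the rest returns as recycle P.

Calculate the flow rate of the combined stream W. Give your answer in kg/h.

ethane enters only via G and leaves only via the purge: 1040×0.232 = 0.088×(ethane in U), and the membrane unit passes all ethane, so ethane in W = ethane in U = 2741.8 kg/h.
ethylene in W: m_A = 1040×0.768 + (1−0.088)·(1−0.842)·m_A, so m_A = 798.72/0.8559 = 933.19 kg/h.
W = 933.19 + 2741.8 = 3675 kg/h.

3675 kg/h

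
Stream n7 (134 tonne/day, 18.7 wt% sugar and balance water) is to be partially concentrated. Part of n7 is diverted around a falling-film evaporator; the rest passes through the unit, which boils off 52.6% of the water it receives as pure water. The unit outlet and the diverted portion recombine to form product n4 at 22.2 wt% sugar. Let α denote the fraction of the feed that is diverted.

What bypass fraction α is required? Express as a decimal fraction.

0.631

All 134×0.187 = 25.058 tonne/day of sugar reaches n4, so n4 = 25.058/0.222 = 112.87 tonne/day and vapour = 21.126 tonne/day.
The evaporator receives (1−α)·134 of feed at 0.813 water and removes 0.526 of that water:
0.526×0.813×(1−α)×134 = 21.126
(1−α) = 21.126/57.303 = 0.3687;  α = 0.6313.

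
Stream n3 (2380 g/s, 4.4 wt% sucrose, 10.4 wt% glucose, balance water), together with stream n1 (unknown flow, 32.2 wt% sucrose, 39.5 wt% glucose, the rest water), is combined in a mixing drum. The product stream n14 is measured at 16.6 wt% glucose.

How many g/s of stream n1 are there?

644.4 g/s

Let n1 be the unknown flow. Total out = 2380 + n1.
glucose balance: 247.52 + 0.395·n1 = 0.166·(2380 + n1)
(0.395 − 0.166)·n1 = 0.166×2380 − 247.52 = 147.56
n1 = 147.56 / 0.229 = 644.37 g/s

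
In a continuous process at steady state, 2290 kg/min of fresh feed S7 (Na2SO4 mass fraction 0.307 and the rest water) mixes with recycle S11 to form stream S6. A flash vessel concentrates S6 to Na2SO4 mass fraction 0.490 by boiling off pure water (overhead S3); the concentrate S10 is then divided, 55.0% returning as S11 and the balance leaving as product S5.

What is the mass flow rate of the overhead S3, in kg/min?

855.2 kg/min

Overall Na2SO4 balance (none leaves overhead): Na2SO4 in fresh feed = Na2SO4 in product, i.e. 2290×0.307 = (1−0.550)·S10·0.490.
S10 = 703.03/(0.490×0.450) = 3188.3 kg/min.
Recycle S11 = 0.550×3188.3 = 1753.6 kg/min.
Combined feed S6 = 2290 + 1753.6 = 4043.6 kg/min.
Overhead S3 = S6 − S10 = 4043.6 − 3188.3 = 855.24 kg/min.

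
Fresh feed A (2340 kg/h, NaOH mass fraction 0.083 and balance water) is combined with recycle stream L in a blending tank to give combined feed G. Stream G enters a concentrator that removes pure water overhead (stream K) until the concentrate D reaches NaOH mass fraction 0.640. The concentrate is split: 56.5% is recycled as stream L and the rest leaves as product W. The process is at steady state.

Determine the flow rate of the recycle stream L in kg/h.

394.2 kg/h

Overall NaOH balance (none leaves overhead): NaOH in fresh feed = NaOH in product, i.e. 2340×0.083 = (1−0.565)·D·0.640.
D = 194.22/(0.640×0.435) = 697.63 kg/h.
Recycle L = 0.565×697.63 = 394.16 kg/h.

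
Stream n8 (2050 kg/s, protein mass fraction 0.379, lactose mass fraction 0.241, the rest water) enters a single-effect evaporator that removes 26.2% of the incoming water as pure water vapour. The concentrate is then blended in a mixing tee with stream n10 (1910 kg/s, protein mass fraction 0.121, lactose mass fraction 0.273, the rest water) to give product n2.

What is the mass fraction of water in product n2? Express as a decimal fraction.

0.461

Vapour removed = 0.262×0.380×2050 = 204.1 kg/s; concentrate = 1845.9 kg/s.
water reaching the mixer = 574.9 (from concentrate) + 1910×0.606 = 1732.4 kg/s.
Product flow = 1845.9 + 1910 = 3755.9 kg/s; water fraction = 0.461.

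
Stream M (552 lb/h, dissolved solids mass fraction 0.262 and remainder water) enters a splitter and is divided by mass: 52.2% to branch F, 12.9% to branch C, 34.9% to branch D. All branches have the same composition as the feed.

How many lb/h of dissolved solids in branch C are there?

Branch C total = 0.129×552 = 71.208 lb/h.
dissolved solids in C = 0.262×71.208 = 18.656 lb/h.

18.66 lb/h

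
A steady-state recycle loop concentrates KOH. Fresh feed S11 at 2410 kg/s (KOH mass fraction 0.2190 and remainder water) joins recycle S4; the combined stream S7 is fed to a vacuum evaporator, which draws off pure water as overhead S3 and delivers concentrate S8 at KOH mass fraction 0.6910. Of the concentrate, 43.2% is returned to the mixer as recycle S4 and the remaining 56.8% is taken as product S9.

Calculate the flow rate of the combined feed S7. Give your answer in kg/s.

Overall KOH balance (none leaves overhead): KOH in fresh feed = KOH in product, i.e. 2410×0.219 = (1−0.432)·S8·0.691.
S8 = 527.79/(0.691×0.568) = 1344.7 kg/s.
Recycle S4 = 0.432×1344.7 = 580.92 kg/s.
Combined feed S7 = 2410 + 580.92 = 2990.9 kg/s.

2991 kg/s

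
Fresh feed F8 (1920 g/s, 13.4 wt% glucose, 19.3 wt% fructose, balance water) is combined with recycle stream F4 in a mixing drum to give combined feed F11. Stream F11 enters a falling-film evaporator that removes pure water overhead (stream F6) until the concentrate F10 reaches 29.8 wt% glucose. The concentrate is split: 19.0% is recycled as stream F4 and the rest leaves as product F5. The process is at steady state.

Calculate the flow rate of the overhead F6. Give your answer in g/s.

Overall glucose balance (none leaves overhead): glucose in fresh feed = glucose in product, i.e. 1920×0.134 = (1−0.190)·F10·0.298.
F10 = 257.28/(0.298×0.810) = 1065.9 g/s.
Recycle F4 = 0.190×1065.9 = 202.52 g/s.
Combined feed F11 = 1920 + 202.52 = 2122.5 g/s.
Overhead F6 = F11 − F10 = 2122.5 − 1065.9 = 1056.6 g/s.

1057 g/s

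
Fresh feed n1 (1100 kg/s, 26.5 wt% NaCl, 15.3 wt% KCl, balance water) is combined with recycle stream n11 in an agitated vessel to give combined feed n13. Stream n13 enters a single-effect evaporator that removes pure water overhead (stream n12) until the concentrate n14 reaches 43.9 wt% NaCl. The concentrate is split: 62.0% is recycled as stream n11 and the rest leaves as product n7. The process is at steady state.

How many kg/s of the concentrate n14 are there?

Overall NaCl balance (none leaves overhead): NaCl in fresh feed = NaCl in product, i.e. 1100×0.265 = (1−0.620)·n14·0.439.
n14 = 291.5/(0.439×0.380) = 1747.4 kg/s.

1747 kg/s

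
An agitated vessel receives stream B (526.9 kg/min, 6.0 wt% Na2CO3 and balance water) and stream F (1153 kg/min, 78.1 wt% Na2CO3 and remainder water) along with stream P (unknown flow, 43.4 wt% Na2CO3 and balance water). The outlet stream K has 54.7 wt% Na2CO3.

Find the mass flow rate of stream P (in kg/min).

116.8 kg/min

Let P be the unknown flow. Total out = 1679.9 + P.
Na2CO3 balance: 932.11 + 0.434·P = 0.547·(1679.9 + P)
(0.434 − 0.547)·P = 0.547×1679.9 − 932.11 = -13.202
P = -13.202 / -0.113 = 116.83 kg/min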